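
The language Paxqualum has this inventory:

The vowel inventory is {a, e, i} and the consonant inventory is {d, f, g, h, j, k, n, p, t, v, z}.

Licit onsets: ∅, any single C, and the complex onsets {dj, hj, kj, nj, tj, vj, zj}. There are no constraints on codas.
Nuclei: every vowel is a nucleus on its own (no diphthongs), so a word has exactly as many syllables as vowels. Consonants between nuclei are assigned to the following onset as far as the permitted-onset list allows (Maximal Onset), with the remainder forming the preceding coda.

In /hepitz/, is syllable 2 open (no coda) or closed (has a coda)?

closed

Vowels present: e, i; each is a nucleus, giving 2 syllables.
V1 /e/ – V2 /i/: /p/ → onset of the next syllable (single consonants are always licit onsets).
Result: he.pitz.
Syllable 2 is /pitz/ with coda /tz/, so it is closed.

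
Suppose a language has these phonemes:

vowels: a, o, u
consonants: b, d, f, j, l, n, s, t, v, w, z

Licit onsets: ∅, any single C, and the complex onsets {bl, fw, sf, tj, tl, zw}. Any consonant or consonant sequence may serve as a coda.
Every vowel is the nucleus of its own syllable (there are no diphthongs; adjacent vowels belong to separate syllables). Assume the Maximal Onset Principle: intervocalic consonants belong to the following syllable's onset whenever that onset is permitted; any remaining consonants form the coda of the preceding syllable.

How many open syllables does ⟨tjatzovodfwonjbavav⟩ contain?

2

The vowels are a, o, o, o, a, a — 6 nuclei, so 6 syllables.
/a…o/ gap (V1→V2): /tz/ — longest licit onset from the right is /z/, leaving /t/ as coda.
/o…o/ gap (V2→V3): just /v/ — single C goes to the following onset.
/o…o/ gap (V3→V4): /dfw/; trying suffixes from longest down, /fw/ is the first permitted one, so coda /d/ | onset /fw/.
/o…a/ gap (V4→V5): /njb/ — longest licit onset from the right is /b/, leaving /nj/ as coda.
/a…a/ gap (V5→V6): /v/ is a single consonant, so it becomes the next onset.
Syllabification: tjat.zo.vod.fwonj.ba.vav.
Classifying each syllable: /tjat/ (closed), /zo/ (open), /vod/ (closed), /fwonj/ (closed), /ba/ (open), /vav/ (closed).
Open syllables: 2.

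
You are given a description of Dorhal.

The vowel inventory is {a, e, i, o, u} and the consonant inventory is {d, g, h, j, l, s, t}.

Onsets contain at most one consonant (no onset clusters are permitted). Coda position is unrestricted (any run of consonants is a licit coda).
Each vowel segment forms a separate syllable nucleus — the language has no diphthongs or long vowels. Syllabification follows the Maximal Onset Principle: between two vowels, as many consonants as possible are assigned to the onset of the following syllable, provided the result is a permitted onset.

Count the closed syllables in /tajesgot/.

2

Vowels present: a, e, o; each is a nucleus, giving 3 syllables.
V1 /a/ – V2 /e/: just /j/ — single C goes to the following onset.
V2 /e/ – V3 /o/: /sg/; trying suffixes from longest down, /g/ is the first permitted one, so coda /s/ | onset /g/.
So the parse is ta.jes.got.
Classifying each syllable: /ta/ (open), /jes/ (closed), /got/ (closed).
Closed syllables: 2.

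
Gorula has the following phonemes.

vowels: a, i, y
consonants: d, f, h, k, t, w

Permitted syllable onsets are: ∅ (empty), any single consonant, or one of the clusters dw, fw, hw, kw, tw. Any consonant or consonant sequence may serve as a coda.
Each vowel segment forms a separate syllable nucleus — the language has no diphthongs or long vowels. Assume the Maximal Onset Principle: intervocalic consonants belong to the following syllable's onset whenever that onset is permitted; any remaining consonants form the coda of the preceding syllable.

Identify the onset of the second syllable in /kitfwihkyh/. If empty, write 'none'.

fw

Nuclei (vowels): i, i, y → 3 syllables.
Between /i/ (V1) and /i/ (V2): cluster /tfw/ — the longest permitted-onset suffix is /fw/; onset = /fw/, preceding coda = /t/.
Between /i/ (V2) and /y/ (V3): cluster /hk/ — the longest permitted-onset suffix is /k/; onset = /k/, preceding coda = /h/.
Syllabification: kit.fwih.kyh.
Syllable 2 is /fwih/: onset /fw/, nucleus /i/, coda /h/.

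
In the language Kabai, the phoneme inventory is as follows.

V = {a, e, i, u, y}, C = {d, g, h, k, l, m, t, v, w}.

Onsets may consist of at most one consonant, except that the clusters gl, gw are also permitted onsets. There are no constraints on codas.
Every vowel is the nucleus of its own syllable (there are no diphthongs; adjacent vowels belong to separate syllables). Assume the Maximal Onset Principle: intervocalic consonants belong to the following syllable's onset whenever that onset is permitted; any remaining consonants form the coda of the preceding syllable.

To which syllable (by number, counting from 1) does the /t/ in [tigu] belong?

1

Vowels present: i, u; each is a nucleus, giving 2 syllables.
σ1/σ2 boundary: /g/ → onset of the next syllable (single consonants are always licit onsets).
Result: ti.gu.
The /t/ is in the onset of syllable 1 (/ti/).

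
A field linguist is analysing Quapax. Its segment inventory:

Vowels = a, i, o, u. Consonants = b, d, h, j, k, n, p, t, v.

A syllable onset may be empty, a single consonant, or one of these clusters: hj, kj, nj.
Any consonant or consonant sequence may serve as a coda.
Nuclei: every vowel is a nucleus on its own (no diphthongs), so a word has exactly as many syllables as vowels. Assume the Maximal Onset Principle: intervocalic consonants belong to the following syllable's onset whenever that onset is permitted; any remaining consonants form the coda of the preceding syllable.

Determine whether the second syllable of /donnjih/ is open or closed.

closed

Nuclei (vowels): o, i → 2 syllables.
V1 /o/ – V2 /i/: cluster /nnj/ — the longest permitted-onset suffix is /nj/; onset = /nj/, preceding coda = /n/.
Result: don.njih.
Syllable 2 is /njih/ with coda /h/, so it is closed.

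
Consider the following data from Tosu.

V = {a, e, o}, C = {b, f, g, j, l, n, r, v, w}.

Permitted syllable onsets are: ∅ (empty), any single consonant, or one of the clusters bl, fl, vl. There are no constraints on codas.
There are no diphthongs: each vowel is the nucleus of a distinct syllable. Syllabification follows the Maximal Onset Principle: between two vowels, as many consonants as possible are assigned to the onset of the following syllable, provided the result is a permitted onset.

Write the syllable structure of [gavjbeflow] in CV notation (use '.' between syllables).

CVCC.CV.CCVC

Nuclei (vowels): a, e, o → 3 syllables.
V1 /a/ – V2 /e/: cluster /vjb/ — the longest permitted-onset suffix is /b/; onset = /b/, preceding coda = /vj/.
V2 /e/ – V3 /o/: /fl/ is a licit onset in full, so it all attaches to the next syllable.
Result: gavj.be.flow.
Mapping each syllable to C/V: /gavj/ → CVCC, /be/ → CV, /flow/ → CCVC.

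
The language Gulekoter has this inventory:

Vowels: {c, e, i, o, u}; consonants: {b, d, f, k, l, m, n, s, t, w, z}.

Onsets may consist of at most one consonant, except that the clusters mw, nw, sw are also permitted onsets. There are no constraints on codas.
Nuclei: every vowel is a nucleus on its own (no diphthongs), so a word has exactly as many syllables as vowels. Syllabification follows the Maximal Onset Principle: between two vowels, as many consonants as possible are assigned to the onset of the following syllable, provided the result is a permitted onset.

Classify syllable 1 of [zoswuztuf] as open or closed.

The vowels are o, u, u — 3 nuclei, so 3 syllables.
/o…u/ gap (V1→V2): /sw/ is a licit onset in full, so it all attaches to the next syllable.
/u…u/ gap (V2→V3): /zt/ — longest licit onset from the right is /t/, leaving /z/ as coda.
Result: zo.swuz.tuf.
Syllable 1 is /zo/; it ends in its nucleus with no coda, so it is open.

open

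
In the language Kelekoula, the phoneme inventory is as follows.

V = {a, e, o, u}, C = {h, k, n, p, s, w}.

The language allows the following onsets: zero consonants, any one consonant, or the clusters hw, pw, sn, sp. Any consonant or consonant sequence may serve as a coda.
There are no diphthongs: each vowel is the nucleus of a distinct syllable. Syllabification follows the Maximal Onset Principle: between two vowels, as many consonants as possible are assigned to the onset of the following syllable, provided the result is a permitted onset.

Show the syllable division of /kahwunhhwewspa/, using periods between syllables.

ka.hwunh.hwew.spa

Vowels present: a, u, e, a; each is a nucleus, giving 4 syllables.
/a…u/ gap (V1→V2): /hw/ — entire cluster is a permitted onset → onset /hw/, coda ∅.
/u…e/ gap (V2→V3): cluster /nhhw/ — the longest permitted-onset suffix is /hw/; onset = /hw/, preceding coda = /nh/.
/e…a/ gap (V3→V4): /wsp/ — longest licit onset from the right is /sp/, leaving /w/ as coda.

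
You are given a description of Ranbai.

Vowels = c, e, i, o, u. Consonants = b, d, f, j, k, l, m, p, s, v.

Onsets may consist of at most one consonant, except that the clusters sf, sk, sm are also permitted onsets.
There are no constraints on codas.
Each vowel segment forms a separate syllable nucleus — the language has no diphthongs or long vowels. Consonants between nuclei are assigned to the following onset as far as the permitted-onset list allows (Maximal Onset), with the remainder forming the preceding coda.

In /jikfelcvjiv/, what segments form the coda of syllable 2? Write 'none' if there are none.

none

Vowels present: i, e, c, i; each is a nucleus, giving 4 syllables.
σ1/σ2 boundary: /kf/ — longest licit onset from the right is /f/, leaving /k/ as coda.
σ2/σ3 boundary: /l/ → onset of the next syllable (single consonants are always licit onsets).
σ3/σ4 boundary: /vj/; trying suffixes from longest down, /j/ is the first permitted one, so coda /v/ | onset /j/.
Result: jik.fe.lcv.jiv.
Syllable 2 is /fe/: onset /f/, nucleus /e/, coda ∅.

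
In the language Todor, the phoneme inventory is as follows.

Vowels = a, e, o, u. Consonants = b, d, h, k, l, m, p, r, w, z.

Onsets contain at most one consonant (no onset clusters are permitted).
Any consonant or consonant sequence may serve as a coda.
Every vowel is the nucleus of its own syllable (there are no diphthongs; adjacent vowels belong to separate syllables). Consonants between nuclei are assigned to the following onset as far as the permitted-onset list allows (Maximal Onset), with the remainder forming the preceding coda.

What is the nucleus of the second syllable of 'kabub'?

The vowels are a, u — 2 nuclei, so 2 syllables.
The second nucleus (vowel 2 from the left) is /u/.

u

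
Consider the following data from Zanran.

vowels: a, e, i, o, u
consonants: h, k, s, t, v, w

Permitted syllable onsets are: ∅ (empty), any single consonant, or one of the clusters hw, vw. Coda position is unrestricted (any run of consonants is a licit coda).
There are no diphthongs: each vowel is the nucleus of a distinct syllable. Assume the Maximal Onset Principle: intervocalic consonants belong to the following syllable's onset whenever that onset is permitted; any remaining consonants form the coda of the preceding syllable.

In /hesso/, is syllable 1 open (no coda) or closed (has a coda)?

Vowels present: e, o; each is a nucleus, giving 2 syllables.
Between /e/ (V1) and /o/ (V2): /ss/ splits as /s/ + /s/ (/s/ is the longest suffix that is a licit onset).
So the parse is hes.so.
Syllable 1 is /hes/ with coda /s/, so it is closed.

closed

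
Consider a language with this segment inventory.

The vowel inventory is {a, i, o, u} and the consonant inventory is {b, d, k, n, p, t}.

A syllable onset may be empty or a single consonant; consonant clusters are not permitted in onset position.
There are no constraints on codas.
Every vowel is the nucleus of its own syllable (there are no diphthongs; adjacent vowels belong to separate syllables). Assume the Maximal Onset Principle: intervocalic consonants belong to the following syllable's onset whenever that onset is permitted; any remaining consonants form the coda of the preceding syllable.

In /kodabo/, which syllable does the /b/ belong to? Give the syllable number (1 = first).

3

The vowels are o, a, o — 3 nuclei, so 3 syllables.
V1 /o/ – V2 /a/: /d/ is a single consonant, so it becomes the next onset.
V2 /a/ – V3 /o/: just /b/ — single C goes to the following onset.
So the parse is ko.da.bo.
The /b/ is in the onset of syllable 3 (/bo/).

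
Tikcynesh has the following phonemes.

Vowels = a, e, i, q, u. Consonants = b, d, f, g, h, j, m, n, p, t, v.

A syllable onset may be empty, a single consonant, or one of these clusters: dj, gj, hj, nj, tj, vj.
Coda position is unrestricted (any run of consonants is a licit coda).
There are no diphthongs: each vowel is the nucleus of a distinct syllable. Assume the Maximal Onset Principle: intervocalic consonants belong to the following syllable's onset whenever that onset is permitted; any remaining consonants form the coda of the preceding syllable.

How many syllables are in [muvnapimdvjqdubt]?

5

Vowels present: u, a, i, q, u; each is a nucleus, giving 5 syllables.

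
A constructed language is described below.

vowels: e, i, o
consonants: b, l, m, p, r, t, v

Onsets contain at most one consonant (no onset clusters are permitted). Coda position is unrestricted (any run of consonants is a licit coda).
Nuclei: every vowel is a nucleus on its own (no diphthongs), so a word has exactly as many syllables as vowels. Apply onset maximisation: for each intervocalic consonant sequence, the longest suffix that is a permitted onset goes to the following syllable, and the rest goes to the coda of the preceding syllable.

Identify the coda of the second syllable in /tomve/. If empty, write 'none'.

none

Vowels present: o, e; each is a nucleus, giving 2 syllables.
Between /o/ (V1) and /e/ (V2): /mv/ — longest licit onset from the right is /v/, leaving /m/ as coda.
Syllabification: tom.ve.
Syllable 2 is /ve/: onset /v/, nucleus /e/, coda ∅.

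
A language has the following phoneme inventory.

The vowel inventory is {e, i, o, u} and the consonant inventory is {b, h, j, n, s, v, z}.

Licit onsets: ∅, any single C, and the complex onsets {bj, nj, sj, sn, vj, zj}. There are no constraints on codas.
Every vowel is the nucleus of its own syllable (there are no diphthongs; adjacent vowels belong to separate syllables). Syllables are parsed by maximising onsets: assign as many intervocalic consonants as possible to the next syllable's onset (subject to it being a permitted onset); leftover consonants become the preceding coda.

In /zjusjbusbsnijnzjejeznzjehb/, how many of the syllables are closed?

5

Nuclei (vowels): u, u, i, e, e, e → 6 syllables.
Between /u/ (V1) and /u/ (V2): /sjb/; trying suffixes from longest down, /b/ is the first permitted one, so coda /sj/ | onset /b/.
Between /u/ (V2) and /i/ (V3): /sbsn/ splits as /sb/ + /sn/ (/sn/ is the longest suffix that is a licit onset).
Between /i/ (V3) and /e/ (V4): /jnzj/ — longest licit onset from the right is /zj/, leaving /jn/ as coda.
Between /e/ (V4) and /e/ (V5): just /j/ — single C goes to the following onset.
Between /e/ (V5) and /e/ (V6): /znzj/; trying suffixes from longest down, /zj/ is the first permitted one, so coda /zn/ | onset /zj/.
So the parse is zjusj.busb.snijn.zje.jezn.zjehb.
Classifying each syllable: /zjusj/ (closed), /busb/ (closed), /snijn/ (closed), /zje/ (open), /jezn/ (closed), /zjehb/ (closed).
Closed syllables: 5.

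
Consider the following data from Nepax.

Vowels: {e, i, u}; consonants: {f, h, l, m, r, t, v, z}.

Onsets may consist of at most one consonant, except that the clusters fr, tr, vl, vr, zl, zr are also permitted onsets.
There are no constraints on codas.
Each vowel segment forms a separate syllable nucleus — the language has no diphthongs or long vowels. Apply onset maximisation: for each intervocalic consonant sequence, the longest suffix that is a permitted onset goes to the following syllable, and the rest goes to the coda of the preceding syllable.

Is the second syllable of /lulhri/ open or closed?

open

Nuclei (vowels): u, i → 2 syllables.
Between /u/ (V1) and /i/ (V2): /lhr/; trying suffixes from longest down, /r/ is the first permitted one, so coda /lh/ | onset /r/.
Syllabification: lulh.ri.
Syllable 2 is /ri/; it ends in its nucleus with no coda, so it is open.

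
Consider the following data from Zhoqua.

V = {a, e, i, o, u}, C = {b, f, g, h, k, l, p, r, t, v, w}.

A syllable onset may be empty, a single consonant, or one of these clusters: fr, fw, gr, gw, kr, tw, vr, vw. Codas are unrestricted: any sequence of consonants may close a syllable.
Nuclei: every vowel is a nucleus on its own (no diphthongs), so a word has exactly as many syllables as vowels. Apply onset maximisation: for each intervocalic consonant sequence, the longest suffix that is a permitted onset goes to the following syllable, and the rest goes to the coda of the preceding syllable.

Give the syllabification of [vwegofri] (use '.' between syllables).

Nuclei (vowels): e, o, i → 3 syllables.
σ1/σ2 boundary: just /g/ — single C goes to the following onset.
σ2/σ3 boundary: /fr/ — entire cluster is a permitted onset → onset /fr/, coda ∅.

vwe.go.fri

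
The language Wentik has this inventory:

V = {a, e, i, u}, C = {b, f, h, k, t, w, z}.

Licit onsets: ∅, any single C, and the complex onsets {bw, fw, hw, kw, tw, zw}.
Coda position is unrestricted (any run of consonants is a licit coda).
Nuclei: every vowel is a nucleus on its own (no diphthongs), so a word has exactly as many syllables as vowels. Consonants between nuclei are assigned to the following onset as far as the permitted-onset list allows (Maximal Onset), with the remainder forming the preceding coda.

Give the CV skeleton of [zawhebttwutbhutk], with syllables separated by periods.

CVC.CVCC.CCVCC.CVCC

Nuclei (vowels): a, e, u, u → 4 syllables.
/a…e/ gap (V1→V2): /wh/; trying suffixes from longest down, /h/ is the first permitted one, so coda /w/ | onset /h/.
/e…u/ gap (V2→V3): /bttw/ splits as /bt/ + /tw/ (/tw/ is the longest suffix that is a licit onset).
/u…u/ gap (V3→V4): /tbh/ splits as /tb/ + /h/ (/h/ is the longest suffix that is a licit onset).
So the parse is zaw.hebt.twutb.hutk.
Mapping each syllable to C/V: /zaw/ → CVC, /hebt/ → CVCC, /twutb/ → CCVCC, /hutk/ → CVCC.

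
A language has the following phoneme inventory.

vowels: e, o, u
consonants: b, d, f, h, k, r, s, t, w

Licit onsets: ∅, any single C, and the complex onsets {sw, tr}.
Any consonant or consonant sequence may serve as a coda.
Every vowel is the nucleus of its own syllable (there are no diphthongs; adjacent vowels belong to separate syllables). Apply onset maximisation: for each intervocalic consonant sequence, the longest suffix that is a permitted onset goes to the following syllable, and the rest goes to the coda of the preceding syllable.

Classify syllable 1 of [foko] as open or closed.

Nuclei (vowels): o, o → 2 syllables.
Between /o/ (V1) and /o/ (V2): just /k/ — single C goes to the following onset.
Syllabification: fo.ko.
Syllable 1 is /fo/; it ends in its nucleus with no coda, so it is open.

open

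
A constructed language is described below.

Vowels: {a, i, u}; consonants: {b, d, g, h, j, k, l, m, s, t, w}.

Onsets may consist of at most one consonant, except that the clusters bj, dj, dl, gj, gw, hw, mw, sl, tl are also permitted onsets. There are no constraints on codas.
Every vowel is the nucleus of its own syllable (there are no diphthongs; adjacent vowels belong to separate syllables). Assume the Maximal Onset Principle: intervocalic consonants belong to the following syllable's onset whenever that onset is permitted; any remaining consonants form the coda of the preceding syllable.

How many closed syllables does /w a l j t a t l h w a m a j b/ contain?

The vowels are a, a, a, a — 4 nuclei, so 4 syllables.
σ1/σ2 boundary: cluster /ljt/ — the longest permitted-onset suffix is /t/; onset = /t/, preceding coda = /lj/.
σ2/σ3 boundary: cluster /tlhw/ — the longest permitted-onset suffix is /hw/; onset = /hw/, preceding coda = /tl/.
σ3/σ4 boundary: /m/ is a single consonant, so it becomes the next onset.
Putting it together: walj.tatl.hwa.majb.
Classifying each syllable: /walj/ (closed), /tatl/ (closed), /hwa/ (open), /majb/ (closed).
Closed syllables: 3.

3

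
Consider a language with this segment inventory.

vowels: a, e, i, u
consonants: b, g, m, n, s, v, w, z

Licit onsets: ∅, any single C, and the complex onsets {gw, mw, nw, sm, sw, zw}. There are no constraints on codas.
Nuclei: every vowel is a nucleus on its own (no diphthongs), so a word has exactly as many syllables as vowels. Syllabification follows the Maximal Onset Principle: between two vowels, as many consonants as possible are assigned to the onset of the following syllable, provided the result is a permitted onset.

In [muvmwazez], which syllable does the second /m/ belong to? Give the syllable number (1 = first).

2

Nuclei (vowels): u, a, e → 3 syllables.
V1 /u/ – V2 /a/: /vmw/ splits as /v/ + /mw/ (/mw/ is the longest suffix that is a licit onset).
V2 /a/ – V3 /e/: /z/ is a single consonant, so it becomes the next onset.
Result: muv.mwa.zez.
The second /m/ is in the onset of syllable 2 (/mwa/).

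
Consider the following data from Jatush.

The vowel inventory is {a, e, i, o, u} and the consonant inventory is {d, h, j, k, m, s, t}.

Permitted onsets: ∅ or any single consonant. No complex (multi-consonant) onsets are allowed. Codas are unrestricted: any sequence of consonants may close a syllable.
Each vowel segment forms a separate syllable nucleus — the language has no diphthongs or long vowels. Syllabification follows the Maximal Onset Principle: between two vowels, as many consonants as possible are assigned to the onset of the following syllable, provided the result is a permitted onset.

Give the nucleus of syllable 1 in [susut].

u

The vowels are u, u — 2 nuclei, so 2 syllables.
The first nucleus (vowel 1 from the left) is /u/.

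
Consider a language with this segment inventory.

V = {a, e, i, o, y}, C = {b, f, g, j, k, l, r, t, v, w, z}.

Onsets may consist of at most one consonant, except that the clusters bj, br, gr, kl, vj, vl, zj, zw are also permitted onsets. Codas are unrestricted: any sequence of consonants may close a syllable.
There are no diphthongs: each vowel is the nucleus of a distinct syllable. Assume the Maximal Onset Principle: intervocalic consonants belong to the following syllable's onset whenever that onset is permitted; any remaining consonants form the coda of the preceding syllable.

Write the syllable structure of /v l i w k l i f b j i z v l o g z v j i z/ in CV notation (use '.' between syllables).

Vowels present: i, i, i, o, i; each is a nucleus, giving 5 syllables.
Between /i/ (V1) and /i/ (V2): /wkl/ — longest licit onset from the right is /kl/, leaving /w/ as coda.
Between /i/ (V2) and /i/ (V3): /fbj/ splits as /f/ + /bj/ (/bj/ is the longest suffix that is a licit onset).
Between /i/ (V3) and /o/ (V4): /zvl/; trying suffixes from longest down, /vl/ is the first permitted one, so coda /z/ | onset /vl/.
Between /o/ (V4) and /i/ (V5): cluster /gzvj/ — the longest permitted-onset suffix is /vj/; onset = /vj/, preceding coda = /gz/.
So the parse is vliw.klif.bjiz.vlogz.vjiz.
Mapping each syllable to C/V: /vliw/ → CCVC, /klif/ → CCVC, /bjiz/ → CCVC, /vlogz/ → CCVCC, /vjiz/ → CCVC.

CCVC.CCVC.CCVC.CCVCC.CCVC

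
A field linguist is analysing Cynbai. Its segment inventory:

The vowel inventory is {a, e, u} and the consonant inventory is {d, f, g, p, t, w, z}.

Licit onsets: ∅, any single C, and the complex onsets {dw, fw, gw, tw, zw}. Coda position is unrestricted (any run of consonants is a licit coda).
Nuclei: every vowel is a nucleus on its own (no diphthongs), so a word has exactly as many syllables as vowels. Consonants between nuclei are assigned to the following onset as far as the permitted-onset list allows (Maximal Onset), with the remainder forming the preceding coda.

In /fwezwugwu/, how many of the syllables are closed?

Nuclei (vowels): e, u, u → 3 syllables.
Between /e/ (V1) and /u/ (V2): /zw/ is a licit onset in full, so it all attaches to the next syllable.
Between /u/ (V2) and /u/ (V3): /gw/ is a licit onset in full, so it all attaches to the next syllable.
Result: fwe.zwu.gwu.
Classifying each syllable: /fwe/ (open), /zwu/ (open), /gwu/ (open).
Closed syllables: 0.

0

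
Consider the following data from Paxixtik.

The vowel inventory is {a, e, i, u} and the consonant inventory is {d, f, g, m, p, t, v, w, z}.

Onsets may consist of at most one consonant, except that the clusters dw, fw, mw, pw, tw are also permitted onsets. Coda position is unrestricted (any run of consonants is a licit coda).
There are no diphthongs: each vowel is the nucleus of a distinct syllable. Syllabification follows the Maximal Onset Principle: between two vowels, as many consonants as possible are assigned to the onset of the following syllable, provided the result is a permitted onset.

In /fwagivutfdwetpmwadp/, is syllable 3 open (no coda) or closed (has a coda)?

The vowels are a, i, u, e, a — 5 nuclei, so 5 syllables.
σ1/σ2 boundary: /g/ → onset of the next syllable (single consonants are always licit onsets).
σ2/σ3 boundary: just /v/ — single C goes to the following onset.
σ3/σ4 boundary: cluster /tfdw/ — the longest permitted-onset suffix is /dw/; onset = /dw/, preceding coda = /tf/.
σ4/σ5 boundary: /tpmw/ — longest licit onset from the right is /mw/, leaving /tp/ as coda.
Syllabification: fwa.gi.vutf.dwetp.mwadp.
Syllable 3 is /vutf/ with coda /tf/, so it is closed.

closed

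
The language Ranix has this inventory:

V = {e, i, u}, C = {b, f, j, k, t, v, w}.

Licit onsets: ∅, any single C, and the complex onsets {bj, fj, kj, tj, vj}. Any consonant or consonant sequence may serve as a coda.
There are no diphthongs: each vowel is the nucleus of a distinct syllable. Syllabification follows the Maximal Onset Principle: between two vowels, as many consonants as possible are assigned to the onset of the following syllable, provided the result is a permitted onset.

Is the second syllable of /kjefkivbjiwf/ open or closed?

Nuclei (vowels): e, i, i → 3 syllables.
/e…i/ gap (V1→V2): /fk/; trying suffixes from longest down, /k/ is the first permitted one, so coda /f/ | onset /k/.
/i…i/ gap (V2→V3): /vbj/ — longest licit onset from the right is /bj/, leaving /v/ as coda.
Result: kjef.kiv.bjiwf.
Syllable 2 is /kiv/ with coda /v/, so it is closed.

closed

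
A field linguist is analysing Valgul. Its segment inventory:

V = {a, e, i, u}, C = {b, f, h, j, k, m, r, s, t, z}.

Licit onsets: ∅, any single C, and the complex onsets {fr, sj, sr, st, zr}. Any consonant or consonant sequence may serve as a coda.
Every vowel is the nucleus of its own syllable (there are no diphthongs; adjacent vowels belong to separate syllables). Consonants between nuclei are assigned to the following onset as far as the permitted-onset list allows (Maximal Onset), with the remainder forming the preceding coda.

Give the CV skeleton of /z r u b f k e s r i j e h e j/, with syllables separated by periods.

CCVCC.CV.CCV.CV.CVC

The vowels are u, e, i, e, e — 5 nuclei, so 5 syllables.
V1 /u/ – V2 /e/: /bfk/; trying suffixes from longest down, /k/ is the first permitted one, so coda /bf/ | onset /k/.
V2 /e/ – V3 /i/: /sr/ — entire cluster is a permitted onset → onset /sr/, coda ∅.
V3 /i/ – V4 /e/: /j/ is a single consonant, so it becomes the next onset.
V4 /e/ – V5 /e/: just /h/ — single C goes to the following onset.
So the parse is zrubf.ke.sri.je.hej.
Mapping each syllable to C/V: /zrubf/ → CCVCC, /ke/ → CV, /sri/ → CCV, /je/ → CV, /hej/ → CVC.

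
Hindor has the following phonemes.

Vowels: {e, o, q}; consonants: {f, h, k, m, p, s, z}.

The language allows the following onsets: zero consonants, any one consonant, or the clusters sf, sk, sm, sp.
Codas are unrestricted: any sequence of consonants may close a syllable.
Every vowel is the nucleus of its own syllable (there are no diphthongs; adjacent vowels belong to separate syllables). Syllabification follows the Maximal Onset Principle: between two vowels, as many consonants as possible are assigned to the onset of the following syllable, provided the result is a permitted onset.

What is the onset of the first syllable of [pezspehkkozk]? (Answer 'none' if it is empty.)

Vowels present: e, e, o; each is a nucleus, giving 3 syllables.
Between /e/ (V1) and /e/ (V2): /zsp/; trying suffixes from longest down, /sp/ is the first permitted one, so coda /z/ | onset /sp/.
Between /e/ (V2) and /o/ (V3): /hkk/ — longest licit onset from the right is /k/, leaving /hk/ as coda.
Syllabification: pez.spehk.kozk.
Syllable 1 is /pez/: onset /p/, nucleus /e/, coda /z/.

p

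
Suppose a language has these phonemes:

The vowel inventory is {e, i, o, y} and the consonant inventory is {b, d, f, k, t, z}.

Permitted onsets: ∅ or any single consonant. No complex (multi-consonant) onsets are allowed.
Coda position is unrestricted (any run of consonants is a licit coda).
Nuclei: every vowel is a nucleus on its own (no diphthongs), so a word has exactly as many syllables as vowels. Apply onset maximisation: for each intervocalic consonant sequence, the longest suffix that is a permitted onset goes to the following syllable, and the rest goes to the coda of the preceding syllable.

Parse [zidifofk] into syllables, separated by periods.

zi.di.fofk

The vowels are i, i, o — 3 nuclei, so 3 syllables.
/i…i/ gap (V1→V2): /d/ is a single consonant, so it becomes the next onset.
/i…o/ gap (V2→V3): /f/ is a single consonant, so it becomes the next onset.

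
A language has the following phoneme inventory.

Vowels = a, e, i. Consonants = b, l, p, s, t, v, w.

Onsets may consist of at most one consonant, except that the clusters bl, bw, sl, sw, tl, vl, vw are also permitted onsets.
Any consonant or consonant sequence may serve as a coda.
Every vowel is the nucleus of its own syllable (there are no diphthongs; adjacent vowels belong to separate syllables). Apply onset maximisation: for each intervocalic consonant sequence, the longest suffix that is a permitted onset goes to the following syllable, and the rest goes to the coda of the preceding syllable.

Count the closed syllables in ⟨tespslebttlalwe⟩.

3

Nuclei (vowels): e, e, a, e → 4 syllables.
σ1/σ2 boundary: /spsl/ — longest licit onset from the right is /sl/, leaving /sp/ as coda.
σ2/σ3 boundary: cluster /bttl/ — the longest permitted-onset suffix is /tl/; onset = /tl/, preceding coda = /bt/.
σ3/σ4 boundary: /lw/ — longest licit onset from the right is /w/, leaving /l/ as coda.
So the parse is tesp.slebt.tlal.we.
Classifying each syllable: /tesp/ (closed), /slebt/ (closed), /tlal/ (closed), /we/ (open).
Closed syllables: 3.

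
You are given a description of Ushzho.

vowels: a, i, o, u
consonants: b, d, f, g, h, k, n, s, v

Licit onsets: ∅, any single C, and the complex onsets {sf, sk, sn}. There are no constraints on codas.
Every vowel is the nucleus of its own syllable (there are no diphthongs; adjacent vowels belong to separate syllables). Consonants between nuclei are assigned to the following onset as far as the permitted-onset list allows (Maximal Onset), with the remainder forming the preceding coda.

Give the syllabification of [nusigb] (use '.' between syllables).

nu.sigb

The vowels are u, i — 2 nuclei, so 2 syllables.
V1 /u/ – V2 /i/: /s/ is a single consonant, so it becomes the next onset.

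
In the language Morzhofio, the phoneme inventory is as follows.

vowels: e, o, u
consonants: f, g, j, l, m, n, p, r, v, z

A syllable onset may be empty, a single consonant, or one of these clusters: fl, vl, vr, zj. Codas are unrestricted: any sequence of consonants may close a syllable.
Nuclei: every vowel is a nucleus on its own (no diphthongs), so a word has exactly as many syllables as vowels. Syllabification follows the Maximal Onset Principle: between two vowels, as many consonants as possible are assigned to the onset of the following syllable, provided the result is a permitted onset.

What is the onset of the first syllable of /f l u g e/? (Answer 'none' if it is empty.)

fl

Vowels present: u, e; each is a nucleus, giving 2 syllables.
/u…e/ gap (V1→V2): just /g/ — single C goes to the following onset.
Putting it together: flu.ge.
Syllable 1 is /flu/: onset /fl/, nucleus /u/, coda ∅.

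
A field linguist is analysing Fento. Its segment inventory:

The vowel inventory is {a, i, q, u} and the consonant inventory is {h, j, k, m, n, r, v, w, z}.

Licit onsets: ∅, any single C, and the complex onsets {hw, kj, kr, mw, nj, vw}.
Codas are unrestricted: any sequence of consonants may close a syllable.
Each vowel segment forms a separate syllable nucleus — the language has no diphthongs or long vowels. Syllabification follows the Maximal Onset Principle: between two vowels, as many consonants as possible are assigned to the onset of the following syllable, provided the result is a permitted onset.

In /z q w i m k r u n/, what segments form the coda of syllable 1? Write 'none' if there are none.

none

Nuclei (vowels): q, i, u → 3 syllables.
Between /q/ (V1) and /i/ (V2): /w/ is a single consonant, so it becomes the next onset.
Between /i/ (V2) and /u/ (V3): /mkr/ — longest licit onset from the right is /kr/, leaving /m/ as coda.
Putting it together: zq.wim.krun.
Syllable 1 is /zq/: onset /z/, nucleus /q/, coda ∅.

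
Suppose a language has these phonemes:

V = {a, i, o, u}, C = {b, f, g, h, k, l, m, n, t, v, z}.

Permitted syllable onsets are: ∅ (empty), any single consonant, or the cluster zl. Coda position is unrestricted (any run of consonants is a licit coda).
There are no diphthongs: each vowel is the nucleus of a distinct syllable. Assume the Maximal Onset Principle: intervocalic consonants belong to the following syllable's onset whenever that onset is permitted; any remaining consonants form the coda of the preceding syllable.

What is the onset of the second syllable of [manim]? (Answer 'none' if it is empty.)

n

The vowels are a, i — 2 nuclei, so 2 syllables.
σ1/σ2 boundary: just /n/ — single C goes to the following onset.
Putting it together: ma.nim.
Syllable 2 is /nim/: onset /n/, nucleus /i/, coda /m/.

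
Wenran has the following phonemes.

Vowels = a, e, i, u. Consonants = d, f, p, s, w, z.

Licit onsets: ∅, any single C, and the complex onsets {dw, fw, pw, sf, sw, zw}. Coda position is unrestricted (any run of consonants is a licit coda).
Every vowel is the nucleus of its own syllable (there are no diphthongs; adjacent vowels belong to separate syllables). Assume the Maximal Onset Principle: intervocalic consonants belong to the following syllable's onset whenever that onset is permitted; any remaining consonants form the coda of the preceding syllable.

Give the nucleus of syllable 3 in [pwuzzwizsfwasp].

The vowels are u, i, a — 3 nuclei, so 3 syllables.
The third nucleus (vowel 3 from the left) is /a/.

a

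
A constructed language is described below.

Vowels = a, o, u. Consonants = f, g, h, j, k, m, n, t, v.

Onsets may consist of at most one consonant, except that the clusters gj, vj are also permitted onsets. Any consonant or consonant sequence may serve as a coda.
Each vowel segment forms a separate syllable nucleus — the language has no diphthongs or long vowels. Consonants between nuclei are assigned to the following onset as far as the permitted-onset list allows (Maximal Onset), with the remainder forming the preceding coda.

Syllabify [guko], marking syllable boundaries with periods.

Nuclei (vowels): u, o → 2 syllables.
σ1/σ2 boundary: /k/ → onset of the next syllable (single consonants are always licit onsets).

gu.ko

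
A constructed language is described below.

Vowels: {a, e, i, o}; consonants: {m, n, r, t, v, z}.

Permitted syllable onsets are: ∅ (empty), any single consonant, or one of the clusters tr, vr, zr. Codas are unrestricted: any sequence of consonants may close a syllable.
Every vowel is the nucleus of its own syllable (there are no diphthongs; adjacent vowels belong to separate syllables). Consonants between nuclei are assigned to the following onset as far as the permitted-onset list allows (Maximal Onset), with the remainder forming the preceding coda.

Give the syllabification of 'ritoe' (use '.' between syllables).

Nuclei (vowels): i, o, e → 3 syllables.
σ1/σ2 boundary: /t/ is a single consonant, so it becomes the next onset.
σ2/σ3 boundary: no consonants, so the boundary falls immediately after /o/.

ri.to.e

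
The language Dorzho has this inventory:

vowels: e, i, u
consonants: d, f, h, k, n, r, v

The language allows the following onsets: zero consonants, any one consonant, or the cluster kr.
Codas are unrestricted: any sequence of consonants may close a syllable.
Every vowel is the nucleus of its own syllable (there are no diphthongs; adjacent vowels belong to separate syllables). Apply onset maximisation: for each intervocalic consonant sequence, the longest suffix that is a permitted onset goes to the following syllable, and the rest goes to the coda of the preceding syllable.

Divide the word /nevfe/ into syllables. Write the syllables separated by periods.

nev.fe

The vowels are e, e — 2 nuclei, so 2 syllables.
σ1/σ2 boundary: /vf/ splits as /v/ + /f/ (/f/ is the longest suffix that is a licit onset).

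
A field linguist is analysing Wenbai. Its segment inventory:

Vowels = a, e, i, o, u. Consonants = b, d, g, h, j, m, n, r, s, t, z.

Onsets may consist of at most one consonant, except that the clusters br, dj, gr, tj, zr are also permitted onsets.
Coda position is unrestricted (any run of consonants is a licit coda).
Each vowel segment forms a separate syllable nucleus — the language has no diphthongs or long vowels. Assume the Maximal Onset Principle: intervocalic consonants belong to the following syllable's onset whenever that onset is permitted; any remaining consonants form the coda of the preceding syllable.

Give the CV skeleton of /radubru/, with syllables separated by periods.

Nuclei (vowels): a, u, u → 3 syllables.
σ1/σ2 boundary: /d/ → onset of the next syllable (single consonants are always licit onsets).
σ2/σ3 boundary: /br/ is a licit onset in full, so it all attaches to the next syllable.
So the parse is ra.du.bru.
Mapping each syllable to C/V: /ra/ → CV, /du/ → CV, /bru/ → CCV.

CV.CV.CCV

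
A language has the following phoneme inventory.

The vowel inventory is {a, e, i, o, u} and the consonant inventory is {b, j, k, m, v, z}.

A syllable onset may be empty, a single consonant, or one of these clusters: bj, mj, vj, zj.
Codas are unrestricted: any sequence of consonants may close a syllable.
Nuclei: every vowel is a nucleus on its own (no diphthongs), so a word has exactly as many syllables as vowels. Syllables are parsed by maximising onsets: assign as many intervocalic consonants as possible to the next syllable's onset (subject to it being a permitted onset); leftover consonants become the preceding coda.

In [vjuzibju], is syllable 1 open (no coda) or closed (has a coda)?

open

Nuclei (vowels): u, i, u → 3 syllables.
σ1/σ2 boundary: /z/ → onset of the next syllable (single consonants are always licit onsets).
σ2/σ3 boundary: /bj/ — entire cluster is a permitted onset → onset /bj/, coda ∅.
Putting it together: vju.zi.bju.
Syllable 1 is /vju/; it ends in its nucleus with no coda, so it is open.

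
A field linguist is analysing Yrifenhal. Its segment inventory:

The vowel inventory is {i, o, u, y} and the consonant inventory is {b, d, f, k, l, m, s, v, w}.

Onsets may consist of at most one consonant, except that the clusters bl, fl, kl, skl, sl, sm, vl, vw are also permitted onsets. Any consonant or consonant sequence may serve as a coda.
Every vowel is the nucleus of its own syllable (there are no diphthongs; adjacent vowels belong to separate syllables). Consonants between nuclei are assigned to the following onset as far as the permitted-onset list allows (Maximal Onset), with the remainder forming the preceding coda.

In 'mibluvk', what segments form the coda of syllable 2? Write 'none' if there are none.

Nuclei (vowels): i, u → 2 syllables.
/i…u/ gap (V1→V2): cluster /bl/ — /bl/ is itself a permitted onset, so the whole cluster goes right; preceding coda = ∅.
Putting it together: mi.bluvk.
Syllable 2 is /bluvk/: onset /bl/, nucleus /u/, coda /vk/.

vk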